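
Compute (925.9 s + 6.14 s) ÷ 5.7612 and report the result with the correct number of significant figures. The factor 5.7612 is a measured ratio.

161.8 s

925.9 s + 6.14 s = 932.04 s; the sum is limited to 1 decimal place (4 s.f.).
Carrying full precision, 932.04 ÷ 5.7612 = 161.778796084… s; 5.7612 has 5 s.f., so the result keeps min(4, 5) = 4 s.f.
Rounded to 4 significant figures: 161.8 s.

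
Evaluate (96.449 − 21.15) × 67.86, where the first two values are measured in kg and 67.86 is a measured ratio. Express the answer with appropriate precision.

96.449 kg − 21.15 kg = 75.299 kg; the difference is limited to 2 decimal places (4 s.f.).
Carrying full precision, 75.299 × 67.86 = 5109.79014 kg; 67.86 has 4 s.f., so the result keeps min(4, 4) = 4 s.f.
Rounded to 4 significant figures: 5110. kg.

5110. kg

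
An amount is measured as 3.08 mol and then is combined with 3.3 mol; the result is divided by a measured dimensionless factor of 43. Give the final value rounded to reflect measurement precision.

0.15 mol

3.08 mol + 3.3 mol = 6.38 mol; the sum is limited to 1 decimal place (2 s.f.).
Carrying full precision, 6.38 ÷ 43 = 0.148372093023… mol; 43 has 2 s.f., so the result keeps min(2, 2) = 2 s.f.
Rounded to 2 significant figures: 0.15 mol.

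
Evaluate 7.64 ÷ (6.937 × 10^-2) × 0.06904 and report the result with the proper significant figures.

7.60

7.64 ÷ (6.937 × 10^-2) × 0.06904 = 7.60365575897…
Multiplication/division keeps the fewest significant figures: 7.64 → 3 s.f., 6.937 × 10^-2 → 4 s.f., 0.06904 → 4 s.f.; limit is 3.
Rounded to 3 significant figures: 7.60.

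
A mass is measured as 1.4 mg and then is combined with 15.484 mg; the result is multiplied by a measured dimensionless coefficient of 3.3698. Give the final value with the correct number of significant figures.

56.9 mg

1.4 mg + 15.484 mg = 16.884 mg; the sum is limited to 1 decimal place (3 s.f.).
Carrying full precision, 16.884 × 3.3698 = 56.8957032 mg; 3.3698 has 5 s.f., so the result keeps min(3, 5) = 3 s.f.
Rounded to 3 significant figures: 56.9 mg.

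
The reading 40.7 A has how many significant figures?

40.7: zeros between nonzero digits are significant.

3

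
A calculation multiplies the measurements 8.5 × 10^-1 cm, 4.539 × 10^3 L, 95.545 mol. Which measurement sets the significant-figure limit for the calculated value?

8.5 × 10^-1 cm → 2 s.f.; 4.539 × 10^3 L → 4 s.f.; 95.545 mol → 5 s.f.
The fewest is 2 significant figures, from 8.5 × 10^-1 cm.

8.5 × 10^-1 cm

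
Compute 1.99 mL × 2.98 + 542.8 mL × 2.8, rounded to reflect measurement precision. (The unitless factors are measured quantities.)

1.5 × 10^3 mL

1.99 × 2.98 = 5.9302 → 5.93 mL (3 s.f., last digit at the 10^-2 place).
542.8 × 2.8 = 1519.84 → 1.5 × 10^3 mL (2 s.f., last digit at the 10^2 place).
Sum: 1525.7702 mL; keep the coarser place, 10^2.
Result: 1.5 × 10^3 mL.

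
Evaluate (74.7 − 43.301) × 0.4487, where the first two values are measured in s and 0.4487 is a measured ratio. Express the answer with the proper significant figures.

14.1 s

74.7 s − 43.301 s = 31.399 s; the difference is limited to 1 decimal place (3 s.f.).
Carrying full precision, 31.399 × 0.4487 = 14.0887313 s; 0.4487 has 4 s.f., so the result keeps min(3, 4) = 3 s.f.
Rounded to 3 significant figures: 14.1 s.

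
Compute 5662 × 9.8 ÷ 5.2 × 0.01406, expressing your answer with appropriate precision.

5662 × 9.8 ÷ 5.2 × 0.01406 = 150.029933846…
Multiplication/division keeps the fewest significant figures: 5662 → 4 s.f., 9.8 → 2 s.f., 5.2 → 2 s.f., 0.01406 → 4 s.f.; limit is 2.
Rounded to 2 significant figures: 1.5 × 10^2.

1.5 × 10^2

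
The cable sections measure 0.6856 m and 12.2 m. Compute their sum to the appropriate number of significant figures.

12.9 m

0.6856 m + 12.2 m = 12.8856 m.
Addition/subtraction keeps the fewest decimal places: 0.6856 → 4 decimal places, 12.2 → 1 decimal place; limit is 1.
Rounded to 1 decimal place: 12.9 m.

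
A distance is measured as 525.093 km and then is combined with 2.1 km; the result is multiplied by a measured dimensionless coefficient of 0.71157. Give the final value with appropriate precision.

375.1 km

525.093 km + 2.1 km = 527.193 km; the sum is limited to 1 decimal place (4 s.f.).
Carrying full precision, 527.193 × 0.71157 = 375.13472301 km; 0.71157 has 5 s.f., so the result keeps min(4, 5) = 4 s.f.
Rounded to 4 significant figures: 375.1 km.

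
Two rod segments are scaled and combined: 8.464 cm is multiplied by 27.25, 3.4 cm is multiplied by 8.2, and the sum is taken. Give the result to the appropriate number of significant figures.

259 cm

8.464 × 27.25 = 230.644 → 230.6 cm (4 s.f., last digit at the 10^-1 place).
3.4 × 8.2 = 27.88 → 28 cm (2 s.f., last digit at the 10^0 place).
Sum: 258.524 cm; keep the coarser place, 10^0.
Result: 259 cm.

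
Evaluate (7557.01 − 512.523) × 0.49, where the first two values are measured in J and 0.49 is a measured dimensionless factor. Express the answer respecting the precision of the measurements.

3.5 × 10^3 J

7557.01 J − 512.523 J = 7044.487 J; the difference is limited to 2 decimal places (6 s.f.).
Carrying full precision, 7044.487 × 0.49 = 3451.79863 J; 0.49 has 2 s.f., so the result keeps min(6, 2) = 2 s.f.
Rounded to 2 significant figures: 3.5 × 10^3 J.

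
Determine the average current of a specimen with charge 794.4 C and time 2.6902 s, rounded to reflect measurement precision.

295.3 A

average current = 794.4 C ÷ 2.6902 s = 295.294030184… A.
794.4 has 4 significant figures; 2.6902 has 5.
Division/multiplication keeps the fewest: 4 significant figures.
Rounded: 295.3 A.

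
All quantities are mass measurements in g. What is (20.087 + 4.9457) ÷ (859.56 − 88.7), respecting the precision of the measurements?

20.087 + 4.9457 = 25.0327, limited to 3 d.p. → 5 s.f.; 859.56 − 88.7 = 770.86, limited to 1 d.p. → 4 s.f.
Carrying full precision, 25.0327 ÷ 770.86 = 0.0324737306385…; keep min(5, 4) = 4 s.f.
Rounded to 4 significant figures: 0.03247.

0.03247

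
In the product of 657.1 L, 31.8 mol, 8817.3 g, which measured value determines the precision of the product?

657.1 L → 4 s.f.; 31.8 mol → 3 s.f.; 8817.3 g → 5 s.f.
The fewest is 3 significant figures, from 31.8 mol.

31.8 mol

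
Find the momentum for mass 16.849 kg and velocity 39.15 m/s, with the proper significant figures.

659.6 kg·m/s

momentum = 16.849 kg × 39.15 m/s = 659.63835 kg·m/s.
16.849 has 5 significant figures; 39.15 has 4.
Division/multiplication keeps the fewest: 4 significant figures.
Rounded: 659.6 kg·m/s.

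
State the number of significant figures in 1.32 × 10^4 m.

1.32 × 10^4: in scientific notation every digit of the coefficient is significant.

3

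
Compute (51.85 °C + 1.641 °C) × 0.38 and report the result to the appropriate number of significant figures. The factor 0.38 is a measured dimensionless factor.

2.0 × 10^1 °C

51.85 °C + 1.641 °C = 53.491 °C; the sum is limited to 2 decimal places (4 s.f.).
Carrying full precision, 53.491 × 0.38 = 20.32658 °C; 0.38 has 2 s.f., so the result keeps min(4, 2) = 2 s.f.
Rounded to 2 significant figures: 2.0 × 10^1 °C.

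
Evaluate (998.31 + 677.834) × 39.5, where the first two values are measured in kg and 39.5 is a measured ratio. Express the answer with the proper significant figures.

998.31 kg + 677.834 kg = 1676.144 kg; the sum is limited to 2 decimal places (6 s.f.).
Carrying full precision, 1676.144 × 39.5 = 66207.688 kg; 39.5 has 3 s.f., so the result keeps min(6, 3) = 3 s.f.
Rounded to 3 significant figures: 6.62 × 10⁴ kg.

6.62 × 10⁴ kg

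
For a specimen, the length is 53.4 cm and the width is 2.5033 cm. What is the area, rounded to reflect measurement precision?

area = 53.4 cm × 2.5033 cm = 133.67622 cm².
53.4 has 3 significant figures; 2.5033 has 5.
Division/multiplication keeps the fewest: 3 significant figures.
Rounded: 134 cm².

134 cm²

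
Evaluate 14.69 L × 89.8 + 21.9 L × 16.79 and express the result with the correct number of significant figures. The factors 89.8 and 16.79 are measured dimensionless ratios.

14.69 × 89.8 = 1319.162 → 1.32 × 10³ L (3 s.f., last digit at the 10^1 place).
21.9 × 16.79 = 367.701 → 368 L (3 s.f., last digit at the 10^0 place).
Sum: 1686.863 L; keep the coarser place, 10^1.
Result: 1.69 × 10³ L.

1.69 × 10³ L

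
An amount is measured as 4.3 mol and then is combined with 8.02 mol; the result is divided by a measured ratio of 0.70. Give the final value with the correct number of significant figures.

4.3 mol + 8.02 mol = 12.32 mol; the sum is limited to 1 decimal place (3 s.f.).
Carrying full precision, 12.32 ÷ 0.70 = 17.6 mol; 0.70 has 2 s.f., so the result keeps min(3, 2) = 2 s.f.
Rounded to 2 significant figures: 18 mol.

18 mol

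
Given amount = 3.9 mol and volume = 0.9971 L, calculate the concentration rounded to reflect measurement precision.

3.9 mol/L

concentration = 3.9 mol ÷ 0.9971 L = 3.91134289439… mol/L.
3.9 has 2 significant figures; 0.9971 has 4.
Division/multiplication keeps the fewest: 2 significant figures.
Rounded: 3.9 mol/L.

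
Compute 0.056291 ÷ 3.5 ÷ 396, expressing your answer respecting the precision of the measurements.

4.1 × 10⁻⁵

0.056291 ÷ 3.5 ÷ 396 = 0.000040613997114…
Multiplication/division keeps the fewest significant figures: 0.056291 → 5 s.f., 3.5 → 2 s.f., 396 → 3 s.f.; limit is 2.
Rounded to 2 significant figures: 4.1 × 10⁻⁵.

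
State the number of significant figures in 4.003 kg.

4.003: zeros between nonzero digits are significant.

4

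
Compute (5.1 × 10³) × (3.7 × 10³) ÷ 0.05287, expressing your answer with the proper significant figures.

(5.1 × 10³) × (3.7 × 10³) ÷ 0.05287 = 356913183.28…
Multiplication/division keeps the fewest significant figures: 5.1 × 10³ → 2 s.f., 3.7 × 10³ → 2 s.f., 0.05287 → 4 s.f.; limit is 2.
Rounded to 2 significant figures: 3.6 × 10⁸.

3.6 × 10⁸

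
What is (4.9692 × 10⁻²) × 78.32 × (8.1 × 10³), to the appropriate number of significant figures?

3.2 × 10⁴

(4.9692 × 10⁻²) × 78.32 × (8.1 × 10³) = 31524.207264
Multiplication/division keeps the fewest significant figures: 4.9692 × 10⁻² → 5 s.f., 78.32 → 4 s.f., 8.1 × 10³ → 2 s.f.; limit is 2.
Rounded to 2 significant figures: 3.2 × 10⁴.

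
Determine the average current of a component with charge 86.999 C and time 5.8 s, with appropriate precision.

15 A

average current = 86.999 C ÷ 5.8 s = 14.9998275862… A.
86.999 has 5 significant figures; 5.8 has 2.
Division/multiplication keeps the fewest: 2 significant figures.
Rounded: 15 A.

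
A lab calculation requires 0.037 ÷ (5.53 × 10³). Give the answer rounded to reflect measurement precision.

6.7 × 10⁻⁶

0.037 ÷ (5.53 × 10³) = 0.00000669077757685…
Multiplication/division keeps the fewest significant figures: 0.037 → 2 s.f., 5.53 × 10³ → 3 s.f.; limit is 2.
Rounded to 2 significant figures: 6.7 × 10⁻⁶.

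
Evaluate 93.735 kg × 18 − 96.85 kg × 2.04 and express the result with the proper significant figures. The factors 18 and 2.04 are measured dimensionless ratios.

1.5 × 10^3 kg

93.735 × 18 = 1687.23 → 1.7 × 10^3 kg (2 s.f., last digit at the 10^2 place).
96.85 × 2.04 = 197.574 → 198 kg (3 s.f., last digit at the 10^0 place).
Difference: 1489.656 kg; keep the coarser place, 10^2.
Result: 1.5 × 10^3 kg.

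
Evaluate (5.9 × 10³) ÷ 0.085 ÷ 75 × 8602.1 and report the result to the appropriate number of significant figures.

8.0 × 10⁶

(5.9 × 10³) ÷ 0.085 ÷ 75 × 8602.1 = 7961159.21569…
Multiplication/division keeps the fewest significant figures: 5.9 × 10³ → 2 s.f., 0.085 → 2 s.f., 75 → 2 s.f., 8602.1 → 5 s.f.; limit is 2.
Rounded to 2 significant figures: 8.0 × 10⁶.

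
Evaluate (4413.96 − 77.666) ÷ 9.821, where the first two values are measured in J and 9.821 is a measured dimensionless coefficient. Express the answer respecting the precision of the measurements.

441.5 J

4413.96 J − 77.666 J = 4336.294 J; the difference is limited to 2 decimal places (6 s.f.).
Carrying full precision, 4336.294 ÷ 9.821 = 441.532837797… J; 9.821 has 4 s.f., so the result keeps min(6, 4) = 4 s.f.
Rounded to 4 significant figures: 441.5 J.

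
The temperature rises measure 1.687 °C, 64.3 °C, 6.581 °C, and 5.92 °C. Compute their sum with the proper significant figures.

1.687 °C + 64.3 °C + 6.581 °C + 5.92 °C = 78.488 °C.
Addition/subtraction keeps the fewest decimal places: 1.687 → 3 decimal places, 64.3 → 1 decimal place, 6.581 → 3 decimal places, 5.92 → 2 decimal places; limit is 1.
Rounded to 1 decimal place: 78.5 °C.

78.5 °C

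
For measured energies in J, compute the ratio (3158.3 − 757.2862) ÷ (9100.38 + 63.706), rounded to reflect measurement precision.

0.26200

3158.3 − 757.2862 = 2401.0138, limited to 1 d.p. → 5 s.f.; 9100.38 + 63.706 = 9164.086, limited to 2 d.p. → 6 s.f.
Carrying full precision, 2401.0138 ÷ 9164.086 = 0.262002539042…; keep min(5, 6) = 5 s.f.
Rounded to 5 significant figures: 0.26200.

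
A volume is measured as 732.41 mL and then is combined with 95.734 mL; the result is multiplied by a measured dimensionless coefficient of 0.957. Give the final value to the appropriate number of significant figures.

732.41 mL + 95.734 mL = 828.144 mL; the sum is limited to 2 decimal places (5 s.f.).
Carrying full precision, 828.144 × 0.957 = 792.533808 mL; 0.957 has 3 s.f., so the result keeps min(5, 3) = 3 s.f.
Rounded to 3 significant figures: 793 mL.

793 mL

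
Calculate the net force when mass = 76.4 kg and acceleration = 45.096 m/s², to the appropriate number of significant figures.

3.45 × 10³ N

net force = 76.4 kg × 45.096 m/s² = 3445.3344 N.
76.4 has 3 significant figures; 45.096 has 5.
Division/multiplication keeps the fewest: 3 significant figures.
Rounded: 3.45 × 10³ N.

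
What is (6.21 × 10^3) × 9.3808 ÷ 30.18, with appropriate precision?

(6.21 × 10^3) × 9.3808 ÷ 30.18 = 1930.24413519…
Multiplication/division keeps the fewest significant figures: 6.21 × 10^3 → 3 s.f., 9.3808 → 5 s.f., 30.18 → 4 s.f.; limit is 3.
Rounded to 3 significant figures: 1.93 × 10^3.

1.93 × 10^3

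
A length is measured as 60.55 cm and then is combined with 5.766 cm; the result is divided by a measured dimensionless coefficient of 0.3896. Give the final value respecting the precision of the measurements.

170.2 cm

60.55 cm + 5.766 cm = 66.316 cm; the sum is limited to 2 decimal places (4 s.f.).
Carrying full precision, 66.316 ÷ 0.3896 = 170.215605749… cm; 0.3896 has 4 s.f., so the result keeps min(4, 4) = 4 s.f.
Rounded to 4 significant figures: 170.2 cm.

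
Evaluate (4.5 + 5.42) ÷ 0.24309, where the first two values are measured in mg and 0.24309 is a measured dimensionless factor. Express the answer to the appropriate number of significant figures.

41 mg

4.5 mg + 5.42 mg = 9.92 mg; the sum is limited to 1 decimal place (2 s.f.).
Carrying full precision, 9.92 ÷ 0.24309 = 40.8079312189… mg; 0.24309 has 5 s.f., so the result keeps min(2, 5) = 2 s.f.
Rounded to 2 significant figures: 41 mg.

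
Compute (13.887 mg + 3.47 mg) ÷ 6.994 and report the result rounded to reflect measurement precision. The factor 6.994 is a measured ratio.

13.887 mg + 3.47 mg = 17.357 mg; the sum is limited to 2 decimal places (4 s.f.).
Carrying full precision, 17.357 ÷ 6.994 = 2.4816985988… mg; 6.994 has 4 s.f., so the result keeps min(4, 4) = 4 s.f.
Rounded to 4 significant figures: 2.482 mg.

2.482 mg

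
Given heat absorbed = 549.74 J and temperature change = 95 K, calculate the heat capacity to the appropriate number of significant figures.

5.8 J/K

heat capacity = 549.74 J ÷ 95 K = 5.78673684211… J/K.
549.74 has 5 significant figures; 95 has 2.
Division/multiplication keeps the fewest: 2 significant figures.
Rounded: 5.8 J/K.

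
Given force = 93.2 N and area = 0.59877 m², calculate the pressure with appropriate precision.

pressure = 93.2 N ÷ 0.59877 m² = 155.652420796… Pa.
93.2 has 3 significant figures; 0.59877 has 5.
Division/multiplication keeps the fewest: 3 significant figures.
Rounded: 156 Pa.

156 Pa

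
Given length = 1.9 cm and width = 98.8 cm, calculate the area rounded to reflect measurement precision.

area = 1.9 cm × 98.8 cm = 187.72 cm².
1.9 has 2 significant figures; 98.8 has 3.
Division/multiplication keeps the fewest: 2 significant figures.
Rounded: 1.9 × 10^2 cm².

1.9 × 10^2 cm²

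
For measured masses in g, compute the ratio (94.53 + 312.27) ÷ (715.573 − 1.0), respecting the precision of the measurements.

94.53 + 312.27 = 406.80, limited to 2 d.p. → 5 s.f.; 715.573 − 1.0 = 714.573, limited to 1 d.p. → 4 s.f.
Carrying full precision, 406.80 ÷ 714.573 = 0.569291031147…; keep min(5, 4) = 4 s.f.
Rounded to 4 significant figures: 0.5693.

0.5693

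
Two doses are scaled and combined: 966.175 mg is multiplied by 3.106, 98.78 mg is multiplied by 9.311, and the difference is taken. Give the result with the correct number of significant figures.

966.175 × 3.106 = 3000.93955 → 3001 mg (4 s.f., last digit at the 10^0 place).
98.78 × 9.311 = 919.74058 → 919.7 mg (4 s.f., last digit at the 10^-1 place).
Difference: 2081.19897 mg; keep the coarser place, 10^0.
Result: 2081 mg.

2081 mg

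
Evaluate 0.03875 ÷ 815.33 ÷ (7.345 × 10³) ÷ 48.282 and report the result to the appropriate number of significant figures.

0.03875 ÷ 815.33 ÷ (7.345 × 10³) ÷ 48.282 = 1.34017413699 × 10^-10…
Multiplication/division keeps the fewest significant figures: 0.03875 → 4 s.f., 815.33 → 5 s.f., 7.345 × 10³ → 4 s.f., 48.282 → 5 s.f.; limit is 4.
Rounded to 4 significant figures: 1.340 × 10⁻¹⁰.

1.340 × 10⁻¹⁰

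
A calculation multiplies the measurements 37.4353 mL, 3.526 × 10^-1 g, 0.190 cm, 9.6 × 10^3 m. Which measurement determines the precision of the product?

9.6 × 10^3 m

37.4353 mL → 6 s.f.; 3.526 × 10^-1 g → 4 s.f.; 0.190 cm → 3 s.f.; 9.6 × 10^3 m → 2 s.f.
The fewest is 2 significant figures, from 9.6 × 10^3 m.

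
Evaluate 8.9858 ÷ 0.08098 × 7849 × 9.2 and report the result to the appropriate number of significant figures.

8.9858 ÷ 0.08098 × 7849 × 9.2 = 8012741.49963…
Multiplication/division keeps the fewest significant figures: 8.9858 → 5 s.f., 0.08098 → 4 s.f., 7849 → 4 s.f., 9.2 → 2 s.f.; limit is 2.
Rounded to 2 significant figures: 8.0 × 10⁶.

8.0 × 10⁶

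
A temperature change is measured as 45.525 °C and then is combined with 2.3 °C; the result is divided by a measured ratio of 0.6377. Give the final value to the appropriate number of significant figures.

45.525 °C + 2.3 °C = 47.825 °C; the sum is limited to 1 decimal place (3 s.f.).
Carrying full precision, 47.825 ÷ 0.6377 = 74.9960796613… °C; 0.6377 has 4 s.f., so the result keeps min(3, 4) = 3 s.f.
Rounded to 3 significant figures: 75.0 °C.

75.0 °C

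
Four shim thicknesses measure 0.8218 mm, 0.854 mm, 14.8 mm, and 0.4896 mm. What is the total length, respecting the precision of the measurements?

0.8218 mm + 0.854 mm + 14.8 mm + 0.4896 mm = 16.9654 mm.
Addition/subtraction keeps the fewest decimal places: 0.8218 → 4 decimal places, 0.854 → 3 decimal places, 14.8 → 1 decimal place, 0.4896 → 4 decimal places; limit is 1.
Rounded to 1 decimal place: 17.0 mm.

17.0 mm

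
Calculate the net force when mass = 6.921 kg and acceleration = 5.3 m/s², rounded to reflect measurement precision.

37 N

net force = 6.921 kg × 5.3 m/s² = 36.6813 N.
6.921 has 4 significant figures; 5.3 has 2.
Division/multiplication keeps the fewest: 2 significant figures.
Rounded: 37 N.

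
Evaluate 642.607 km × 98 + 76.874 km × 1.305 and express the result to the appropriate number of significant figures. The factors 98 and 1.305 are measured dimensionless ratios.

6.3 × 10^4 km

642.607 × 98 = 62975.486 → 6.3 × 10^4 km (2 s.f., last digit at the 10^3 place).
76.874 × 1.305 = 100.32057 → 1.003 × 10^2 km (4 s.f., last digit at the 10^-1 place).
Sum: 63075.80657 km; keep the coarser place, 10^3.
Result: 6.3 × 10^4 km.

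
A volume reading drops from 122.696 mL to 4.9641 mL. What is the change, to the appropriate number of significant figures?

117.732 mL

122.696 mL − 4.9641 mL = 117.7319 mL.
Addition/subtraction keeps the fewest decimal places: 122.696 → 3 decimal places, 4.9641 → 4 decimal places; limit is 3.
Rounded to 3 decimal places: 117.732 mL.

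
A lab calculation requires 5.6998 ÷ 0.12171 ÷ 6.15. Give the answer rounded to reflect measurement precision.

7.61

5.6998 ÷ 0.12171 ÷ 6.15 = 7.61479539863…
Multiplication/division keeps the fewest significant figures: 5.6998 → 5 s.f., 0.12171 → 5 s.f., 6.15 → 3 s.f.; limit is 3.
Rounded to 3 significant figures: 7.61.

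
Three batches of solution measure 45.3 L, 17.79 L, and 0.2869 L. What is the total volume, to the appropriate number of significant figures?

45.3 L + 17.79 L + 0.2869 L = 63.3769 L.
Addition/subtraction keeps the fewest decimal places: 45.3 → 1 decimal place, 17.79 → 2 decimal places, 0.2869 → 4 decimal places; limit is 1.
Rounded to 1 decimal place: 63.4 L.

63.4 L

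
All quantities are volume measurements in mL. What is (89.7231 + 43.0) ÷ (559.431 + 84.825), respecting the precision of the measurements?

0.2060

89.7231 + 43.0 = 132.7231, limited to 1 d.p. → 4 s.f.; 559.431 + 84.825 = 644.256, limited to 3 d.p. → 6 s.f.
Carrying full precision, 132.7231 ÷ 644.256 = 0.206009878061…; keep min(4, 6) = 4 s.f.
Rounded to 4 significant figures: 0.2060.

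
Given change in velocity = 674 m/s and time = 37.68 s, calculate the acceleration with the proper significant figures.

acceleration = 674 m/s ÷ 37.68 s = 17.8874734607… m/s².
674 has 3 significant figures; 37.68 has 4.
Division/multiplication keeps the fewest: 3 significant figures.
Rounded: 17.9 m/s².

17.9 m/s²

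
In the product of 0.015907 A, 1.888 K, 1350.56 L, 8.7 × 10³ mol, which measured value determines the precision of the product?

0.015907 A → 5 s.f.; 1.888 K → 4 s.f.; 1350.56 L → 6 s.f.; 8.7 × 10³ mol → 2 s.f.
The fewest is 2 significant figures, from 8.7 × 10³ mol.

8.7 × 10³ mol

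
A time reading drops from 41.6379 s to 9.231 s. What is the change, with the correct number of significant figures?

32.407 s

41.6379 s − 9.231 s = 32.4069 s.
Addition/subtraction keeps the fewest decimal places: 41.6379 → 4 decimal places, 9.231 → 3 decimal places; limit is 3.
Rounded to 3 decimal places: 32.407 s.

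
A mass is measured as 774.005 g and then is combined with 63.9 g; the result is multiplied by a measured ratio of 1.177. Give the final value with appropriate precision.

986.2 g

774.005 g + 63.9 g = 837.905 g; the sum is limited to 1 decimal place (4 s.f.).
Carrying full precision, 837.905 × 1.177 = 986.214185 g; 1.177 has 4 s.f., so the result keeps min(4, 4) = 4 s.f.
Rounded to 4 significant figures: 986.2 g.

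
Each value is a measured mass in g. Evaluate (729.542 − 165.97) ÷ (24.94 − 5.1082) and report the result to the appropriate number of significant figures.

28.42

729.542 − 165.97 = 563.572, limited to 2 d.p. → 5 s.f.; 24.94 − 5.1082 = 19.8318, limited to 2 d.p. → 4 s.f.
Carrying full precision, 563.572 ÷ 19.8318 = 28.4175919483…; keep min(5, 4) = 4 s.f.
Rounded to 4 significant figures: 28.42.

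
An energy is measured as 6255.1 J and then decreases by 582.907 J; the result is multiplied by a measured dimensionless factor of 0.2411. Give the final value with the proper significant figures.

6255.1 J − 582.907 J = 5672.193 J; the difference is limited to 1 decimal place (5 s.f.).
Carrying full precision, 5672.193 × 0.2411 = 1367.5657323 J; 0.2411 has 4 s.f., so the result keeps min(5, 4) = 4 s.f.
Rounded to 4 significant figures: 1.368 × 10^3 J.

1.368 × 10^3 J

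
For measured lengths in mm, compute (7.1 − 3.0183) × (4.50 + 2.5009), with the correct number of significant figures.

29 mm²

7.1 − 3.0183 = 4.0817, limited to 1 d.p. → 2 s.f.; 4.50 + 2.5009 = 7.0009, limited to 2 d.p. → 3 s.f.
Carrying full precision, 4.0817 × 7.0009 = 28.57557353; keep min(2, 3) = 2 s.f.
Rounded to 2 significant figures: 29 mm².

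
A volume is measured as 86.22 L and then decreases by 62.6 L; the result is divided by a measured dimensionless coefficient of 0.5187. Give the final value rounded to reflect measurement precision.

45.5 L

86.22 L − 62.6 L = 23.62 L; the difference is limited to 1 decimal place (3 s.f.).
Carrying full precision, 23.62 ÷ 0.5187 = 45.5369192211… L; 0.5187 has 4 s.f., so the result keeps min(3, 4) = 3 s.f.
Rounded to 3 significant figures: 45.5 L.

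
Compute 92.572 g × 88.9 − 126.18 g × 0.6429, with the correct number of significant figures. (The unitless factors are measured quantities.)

92.572 × 88.9 = 8229.6508 → 8.23 × 10³ g (3 s.f., last digit at the 10^1 place).
126.18 × 0.6429 = 81.121122 → 81.12 g (4 s.f., last digit at the 10^-2 place).
Difference: 8148.529678 g; keep the coarser place, 10^1.
Result: 8.15 × 10³ g.

8.15 × 10³ g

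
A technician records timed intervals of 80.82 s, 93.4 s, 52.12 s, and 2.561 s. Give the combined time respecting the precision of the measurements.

80.82 s + 93.4 s + 52.12 s + 2.561 s = 228.901 s.
Addition/subtraction keeps the fewest decimal places: 80.82 → 2 decimal places, 93.4 → 1 decimal place, 52.12 → 2 decimal places, 2.561 → 3 decimal places; limit is 1.
Rounded to 1 decimal place: 2.289 × 10^2 s.

2.289 × 10^2 s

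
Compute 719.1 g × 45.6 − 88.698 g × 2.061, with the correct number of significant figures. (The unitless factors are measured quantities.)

719.1 × 45.6 = 32790.96 → 3.28 × 10^4 g (3 s.f., last digit at the 10^2 place).
88.698 × 2.061 = 182.806578 → 1.828 × 10^2 g (4 s.f., last digit at the 10^-1 place).
Difference: 32608.153422 g; keep the coarser place, 10^2.
Result: 3.26 × 10^4 g.

3.26 × 10^4 g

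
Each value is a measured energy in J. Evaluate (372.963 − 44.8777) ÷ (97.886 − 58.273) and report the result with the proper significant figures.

8.2823

372.963 − 44.8777 = 328.0853, limited to 3 d.p. → 6 s.f.; 97.886 − 58.273 = 39.613, limited to 3 d.p. → 5 s.f.
Carrying full precision, 328.0853 ÷ 39.613 = 8.28226339838…; keep min(6, 5) = 5 s.f.
Rounded to 5 significant figures: 8.2823.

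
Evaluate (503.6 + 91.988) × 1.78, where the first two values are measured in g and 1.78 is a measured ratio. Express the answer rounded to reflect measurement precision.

1.06 × 10^3 g

503.6 g + 91.988 g = 595.588 g; the sum is limited to 1 decimal place (4 s.f.).
Carrying full precision, 595.588 × 1.78 = 1060.14664 g; 1.78 has 3 s.f., so the result keeps min(4, 3) = 3 s.f.
Rounded to 3 significant figures: 1.06 × 10^3 g.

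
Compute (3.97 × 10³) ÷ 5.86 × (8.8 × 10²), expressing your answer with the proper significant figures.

6.0 × 10⁵

(3.97 × 10³) ÷ 5.86 × (8.8 × 10²) = 596177.474403…
Multiplication/division keeps the fewest significant figures: 3.97 × 10³ → 3 s.f., 5.86 → 3 s.f., 8.8 × 10² → 2 s.f.; limit is 2.
Rounded to 2 significant figures: 6.0 × 10⁵.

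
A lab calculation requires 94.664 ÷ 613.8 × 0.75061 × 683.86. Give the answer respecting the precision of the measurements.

94.664 ÷ 613.8 × 0.75061 × 683.86 = 79.1661482617…
Multiplication/division keeps the fewest significant figures: 94.664 → 5 s.f., 613.8 → 4 s.f., 0.75061 → 5 s.f., 683.86 → 5 s.f.; limit is 4.
Rounded to 4 significant figures: 79.17.

79.17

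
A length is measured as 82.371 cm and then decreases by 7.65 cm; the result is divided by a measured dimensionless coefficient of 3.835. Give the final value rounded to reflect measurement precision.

19.48 cm

82.371 cm − 7.65 cm = 74.721 cm; the difference is limited to 2 decimal places (4 s.f.).
Carrying full precision, 74.721 ÷ 3.835 = 19.4839634941… cm; 3.835 has 4 s.f., so the result keeps min(4, 4) = 4 s.f.
Rounded to 4 significant figures: 19.48 cm.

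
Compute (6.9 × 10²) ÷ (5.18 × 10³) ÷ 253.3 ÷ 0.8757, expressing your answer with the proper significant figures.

6.0 × 10⁻⁴

(6.9 × 10²) ÷ (5.18 × 10³) ÷ 253.3 ÷ 0.8757 = 0.000600521819101…
Multiplication/division keeps the fewest significant figures: 6.9 × 10² → 2 s.f., 5.18 × 10³ → 3 s.f., 253.3 → 4 s.f., 0.8757 → 4 s.f.; limit is 2.
Rounded to 2 significant figures: 6.0 × 10⁻⁴.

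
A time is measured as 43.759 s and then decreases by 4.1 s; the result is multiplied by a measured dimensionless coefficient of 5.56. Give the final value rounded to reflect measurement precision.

221 s

43.759 s − 4.1 s = 39.659 s; the difference is limited to 1 decimal place (3 s.f.).
Carrying full precision, 39.659 × 5.56 = 220.50404 s; 5.56 has 3 s.f., so the result keeps min(3, 3) = 3 s.f.
Rounded to 3 significant figures: 221 s.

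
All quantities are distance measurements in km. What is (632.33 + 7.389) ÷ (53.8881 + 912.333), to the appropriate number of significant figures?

0.66208

632.33 + 7.389 = 639.719, limited to 2 d.p. → 5 s.f.; 53.8881 + 912.333 = 966.2211, limited to 3 d.p. → 6 s.f.
Carrying full precision, 639.719 ÷ 966.2211 = 0.662083450672…; keep min(5, 6) = 5 s.f.
Rounded to 5 significant figures: 0.66208.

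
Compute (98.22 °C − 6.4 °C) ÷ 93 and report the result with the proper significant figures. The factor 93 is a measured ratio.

98.22 °C − 6.4 °C = 91.82 °C; the difference is limited to 1 decimal place (3 s.f.).
Carrying full precision, 91.82 ÷ 93 = 0.987311827957… °C; 93 has 2 s.f., so the result keeps min(3, 2) = 2 s.f.
Rounded to 2 significant figures: 0.99 °C.

0.99 °C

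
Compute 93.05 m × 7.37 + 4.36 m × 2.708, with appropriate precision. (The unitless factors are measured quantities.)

698 m

93.05 × 7.37 = 685.7785 → 686 m (3 s.f., last digit at the 10^0 place).
4.36 × 2.708 = 11.80688 → 11.8 m (3 s.f., last digit at the 10^-1 place).
Sum: 697.58538 m; keep the coarser place, 10^0.
Result: 698 m.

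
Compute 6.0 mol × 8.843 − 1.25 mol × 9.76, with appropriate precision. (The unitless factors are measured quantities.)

6.0 × 8.843 = 53.058 → 53 mol (2 s.f., last digit at the 10^0 place).
1.25 × 9.76 = 12.2 → 12.2 mol (3 s.f., last digit at the 10^-1 place).
Difference: 40.858 mol; keep the coarser place, 10^0.
Result: 41 mol.

41 mol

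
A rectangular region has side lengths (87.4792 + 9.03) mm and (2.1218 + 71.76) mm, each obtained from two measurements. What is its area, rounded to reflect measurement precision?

7130. mm²

87.4792 + 9.03 = 96.5092, limited to 2 d.p. → 4 s.f.; 2.1218 + 71.76 = 73.8818, limited to 2 d.p. → 4 s.f.
Carrying full precision, 96.5092 × 73.8818 = 7130.27341256; keep min(4, 4) = 4 s.f.
Rounded to 4 significant figures: 7130. mm².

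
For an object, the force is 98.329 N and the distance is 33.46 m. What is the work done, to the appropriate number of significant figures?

work done = 98.329 N × 33.46 m = 3290.08834 J.
98.329 has 5 significant figures; 33.46 has 4.
Division/multiplication keeps the fewest: 4 significant figures.
Rounded: 3.290 × 10³ J.

3.290 × 10³ J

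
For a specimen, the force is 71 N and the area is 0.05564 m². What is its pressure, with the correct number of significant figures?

1.3 × 10³ Pa

pressure = 71 N ÷ 0.05564 m² = 1276.06038821… Pa.
71 has 2 significant figures; 0.05564 has 4.
Division/multiplication keeps the fewest: 2 significant figures.
Rounded: 1.3 × 10³ Pa.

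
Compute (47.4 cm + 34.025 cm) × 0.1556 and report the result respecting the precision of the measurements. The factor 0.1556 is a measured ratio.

12.7 cm

47.4 cm + 34.025 cm = 81.425 cm; the sum is limited to 1 decimal place (3 s.f.).
Carrying full precision, 81.425 × 0.1556 = 12.66973 cm; 0.1556 has 4 s.f., so the result keeps min(3, 4) = 3 s.f.
Rounded to 3 significant figures: 12.7 cm.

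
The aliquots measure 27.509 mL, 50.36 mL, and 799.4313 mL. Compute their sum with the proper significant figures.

27.509 mL + 50.36 mL + 799.4313 mL = 877.3003 mL.
Addition/subtraction keeps the fewest decimal places: 27.509 → 3 decimal places, 50.36 → 2 decimal places, 799.4313 → 4 decimal places; limit is 2.
Rounded to 2 decimal places: 877.30 mL.

877.30 mL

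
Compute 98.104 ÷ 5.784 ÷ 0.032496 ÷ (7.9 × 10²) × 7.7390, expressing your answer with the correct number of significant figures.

5.1

98.104 ÷ 5.784 ÷ 0.032496 ÷ (7.9 × 10²) × 7.7390 = 5.11312347265…
Multiplication/division keeps the fewest significant figures: 98.104 → 5 s.f., 5.784 → 4 s.f., 0.032496 → 5 s.f., 7.9 × 10² → 2 s.f., 7.7390 → 5 s.f.; limit is 2.
Rounded to 2 significant figures: 5.1.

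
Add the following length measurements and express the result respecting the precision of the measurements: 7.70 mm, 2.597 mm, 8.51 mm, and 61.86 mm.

80.67 mm

7.70 mm + 2.597 mm + 8.51 mm + 61.86 mm = 80.667 mm.
Addition/subtraction keeps the fewest decimal places: 7.70 → 2 decimal places, 2.597 → 3 decimal places, 8.51 → 2 decimal places, 61.86 → 2 decimal places; limit is 2.
Rounded to 2 decimal places: 80.67 mm.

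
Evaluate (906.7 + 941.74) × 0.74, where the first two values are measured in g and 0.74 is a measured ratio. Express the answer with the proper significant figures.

1.4 × 10³ g

906.7 g + 941.74 g = 1848.44 g; the sum is limited to 1 decimal place (5 s.f.).
Carrying full precision, 1848.44 × 0.74 = 1367.8456 g; 0.74 has 2 s.f., so the result keeps min(5, 2) = 2 s.f.
Rounded to 2 significant figures: 1.4 × 10³ g.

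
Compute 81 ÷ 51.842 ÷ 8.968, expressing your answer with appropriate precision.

81 ÷ 51.842 ÷ 8.968 = 0.17422387608…
Multiplication/division keeps the fewest significant figures: 81 → 2 s.f., 51.842 → 5 s.f., 8.968 → 4 s.f.; limit is 2.
Rounded to 2 significant figures: 0.17.

0.17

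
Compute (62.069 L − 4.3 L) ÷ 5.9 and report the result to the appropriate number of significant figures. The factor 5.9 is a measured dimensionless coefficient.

9.8 L

62.069 L − 4.3 L = 57.769 L; the difference is limited to 1 decimal place (3 s.f.).
Carrying full precision, 57.769 ÷ 5.9 = 9.7913559322… L; 5.9 has 2 s.f., so the result keeps min(3, 2) = 2 s.f.
Rounded to 2 significant figures: 9.8 L.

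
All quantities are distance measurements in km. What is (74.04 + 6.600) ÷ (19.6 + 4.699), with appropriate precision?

3.32

74.04 + 6.600 = 80.640, limited to 2 d.p. → 4 s.f.; 19.6 + 4.699 = 24.299, limited to 1 d.p. → 3 s.f.
Carrying full precision, 80.640 ÷ 24.299 = 3.31865508869…; keep min(4, 3) = 3 s.f.
Rounded to 3 significant figures: 3.32.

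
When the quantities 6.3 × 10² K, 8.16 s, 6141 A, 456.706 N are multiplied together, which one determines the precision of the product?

6.3 × 10² K

6.3 × 10² K → 2 s.f.; 8.16 s → 3 s.f.; 6141 A → 4 s.f.; 456.706 N → 6 s.f.
The fewest is 2 significant figures, from 6.3 × 10² K.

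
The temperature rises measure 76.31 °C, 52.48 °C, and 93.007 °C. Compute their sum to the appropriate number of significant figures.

221.80 °C

76.31 °C + 52.48 °C + 93.007 °C = 221.797 °C.
Addition/subtraction keeps the fewest decimal places: 76.31 → 2 decimal places, 52.48 → 2 decimal places, 93.007 → 3 decimal places; limit is 2.
Rounded to 2 decimal places: 221.80 °C.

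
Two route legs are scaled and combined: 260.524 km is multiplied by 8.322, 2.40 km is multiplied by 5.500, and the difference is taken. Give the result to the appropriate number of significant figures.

2155 km

260.524 × 8.322 = 2168.080728 → 2168 km (4 s.f., last digit at the 10^0 place).
2.40 × 5.500 = 13.2 → 13.2 km (3 s.f., last digit at the 10^-1 place).
Difference: 2154.880728 km; keep the coarser place, 10^0.
Result: 2155 km.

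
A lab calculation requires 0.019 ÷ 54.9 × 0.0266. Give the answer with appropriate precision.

0.019 ÷ 54.9 × 0.0266 = 0.0000092058287796…
Multiplication/division keeps the fewest significant figures: 0.019 → 2 s.f., 54.9 → 3 s.f., 0.0266 → 3 s.f.; limit is 2.
Rounded to 2 significant figures: 9.2 × 10⁻⁶.

9.2 × 10⁻⁶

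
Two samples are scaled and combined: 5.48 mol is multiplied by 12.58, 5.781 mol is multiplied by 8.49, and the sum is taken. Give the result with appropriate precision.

118.0 mol

5.48 × 12.58 = 68.9384 → 68.9 mol (3 s.f., last digit at the 10^-1 place).
5.781 × 8.49 = 49.08069 → 49.1 mol (3 s.f., last digit at the 10^-1 place).
Sum: 118.01909 mol; keep the coarser place, 10^-1.
Result: 118.0 mol.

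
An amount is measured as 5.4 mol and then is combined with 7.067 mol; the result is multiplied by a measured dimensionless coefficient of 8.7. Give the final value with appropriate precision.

5.4 mol + 7.067 mol = 12.467 mol; the sum is limited to 1 decimal place (3 s.f.).
Carrying full precision, 12.467 × 8.7 = 108.4629 mol; 8.7 has 2 s.f., so the result keeps min(3, 2) = 2 s.f.
Rounded to 2 significant figures: 1.1 × 10^2 mol.

1.1 × 10^2 mol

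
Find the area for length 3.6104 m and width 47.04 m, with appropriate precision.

area = 3.6104 m × 47.04 m = 169.833216 m².
3.6104 has 5 significant figures; 47.04 has 4.
Division/multiplication keeps the fewest: 4 significant figures.
Rounded: 169.8 m².

169.8 m²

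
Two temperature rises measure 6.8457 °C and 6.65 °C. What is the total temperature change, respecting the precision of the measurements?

6.8457 °C + 6.65 °C = 13.4957 °C.
Addition/subtraction keeps the fewest decimal places: 6.8457 → 4 decimal places, 6.65 → 2 decimal places; limit is 2.
Rounded to 2 decimal places: 13.50 °C.

13.50 °C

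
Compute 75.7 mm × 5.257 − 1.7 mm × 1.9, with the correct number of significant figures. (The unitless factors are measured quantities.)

395 mm

75.7 × 5.257 = 397.9549 → 398 mm (3 s.f., last digit at the 10^0 place).
1.7 × 1.9 = 3.23 → 3.2 mm (2 s.f., last digit at the 10^-1 place).
Difference: 394.7249 mm; keep the coarser place, 10^0.
Result: 395 mm.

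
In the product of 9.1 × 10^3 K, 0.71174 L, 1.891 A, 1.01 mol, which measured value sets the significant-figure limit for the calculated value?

9.1 × 10^3 K → 2 s.f.; 0.71174 L → 5 s.f.; 1.891 A → 4 s.f.; 1.01 mol → 3 s.f.
The fewest is 2 significant figures, from 9.1 × 10^3 K.

9.1 × 10^3 K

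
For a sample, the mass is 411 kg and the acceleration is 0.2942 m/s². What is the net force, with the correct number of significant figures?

121 N

net force = 411 kg × 0.2942 m/s² = 120.9162 N.
411 has 3 significant figures; 0.2942 has 4.
Division/multiplication keeps the fewest: 3 significant figures.
Rounded: 121 N.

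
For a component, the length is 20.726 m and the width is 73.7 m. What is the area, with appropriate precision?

1.53 × 10³ m²

area = 20.726 m × 73.7 m = 1527.5062 m².
20.726 has 5 significant figures; 73.7 has 3.
Division/multiplication keeps the fewest: 3 significant figures.
Rounded: 1.53 × 10³ m².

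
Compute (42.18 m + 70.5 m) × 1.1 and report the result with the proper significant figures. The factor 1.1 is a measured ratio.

42.18 m + 70.5 m = 112.68 m; the sum is limited to 1 decimal place (4 s.f.).
Carrying full precision, 112.68 × 1.1 = 123.948 m; 1.1 has 2 s.f., so the result keeps min(4, 2) = 2 s.f.
Rounded to 2 significant figures: 1.2 × 10^2 m.

1.2 × 10^2 m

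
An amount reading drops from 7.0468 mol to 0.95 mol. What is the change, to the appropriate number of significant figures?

7.0468 mol − 0.95 mol = 6.0968 mol.
Addition/subtraction keeps the fewest decimal places: 7.0468 → 4 decimal places, 0.95 → 2 decimal places; limit is 2.
Rounded to 2 decimal places: 6.10 mol.

6.10 mol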